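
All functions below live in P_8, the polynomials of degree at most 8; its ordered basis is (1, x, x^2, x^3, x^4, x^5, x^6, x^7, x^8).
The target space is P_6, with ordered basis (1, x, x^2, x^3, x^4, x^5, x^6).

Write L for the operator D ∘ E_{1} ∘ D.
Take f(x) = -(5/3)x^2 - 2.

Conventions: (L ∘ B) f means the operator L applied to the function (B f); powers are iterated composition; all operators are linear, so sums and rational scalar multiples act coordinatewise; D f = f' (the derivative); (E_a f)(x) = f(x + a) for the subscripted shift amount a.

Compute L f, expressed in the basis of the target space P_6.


the result is g(x) = -10/3

D f = -(10/3)x
E_{1} D f = -(10/3)x - 10/3
D E_{1} D f = -10/3


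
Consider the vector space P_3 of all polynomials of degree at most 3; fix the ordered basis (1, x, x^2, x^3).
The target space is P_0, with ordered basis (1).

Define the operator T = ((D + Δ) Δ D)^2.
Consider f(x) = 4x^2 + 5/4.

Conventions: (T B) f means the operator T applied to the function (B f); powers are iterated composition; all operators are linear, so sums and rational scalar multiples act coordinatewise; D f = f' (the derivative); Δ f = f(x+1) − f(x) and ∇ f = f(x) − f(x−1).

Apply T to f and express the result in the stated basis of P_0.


the result is g(x) = 0

D f = 8x
Δ D f = 8
D (Δ D) f = 0
Δ (Δ D) f = 0
(D + Δ) (Δ D) f = 0
D ((D + Δ) Δ D) f = 0
Δ D ((D + Δ) Δ D) f = 0
D (Δ D) ((D + Δ) Δ D) f = 0
Δ (Δ D) ((D + Δ) Δ D) f = 0
(D + Δ) (Δ D) ((D + Δ) Δ D) f = 0


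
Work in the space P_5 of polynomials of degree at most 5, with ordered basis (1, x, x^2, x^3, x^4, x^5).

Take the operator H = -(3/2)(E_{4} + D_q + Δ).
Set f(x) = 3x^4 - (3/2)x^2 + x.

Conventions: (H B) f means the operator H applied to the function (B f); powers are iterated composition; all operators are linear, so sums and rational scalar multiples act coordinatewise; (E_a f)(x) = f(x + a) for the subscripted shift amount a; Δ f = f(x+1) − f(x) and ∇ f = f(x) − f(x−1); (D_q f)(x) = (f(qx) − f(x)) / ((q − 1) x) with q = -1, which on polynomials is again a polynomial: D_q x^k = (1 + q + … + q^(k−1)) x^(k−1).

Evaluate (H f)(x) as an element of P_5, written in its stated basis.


E_{4} f = 3x^4 + 48x^3 + (573/2)x^2 + 757x + 748
D_q f = 1
Δ f = 12x^3 + 18x^2 + 9x + 5/2
(E_{4} + D_q + Δ) f = 3x^4 + 60x^3 + (609/2)x^2 + 766x + 1503/2
(-(3/2)(E_{4} + D_q + Δ)) f = -(9/2)x^4 - 90x^3 - (1827/4)x^2 - 1149x - 4509/4

the image equals g(x) = -(9/2)x^4 - 90x^3 - (1827/4)x^2 - 1149x - 4509/4


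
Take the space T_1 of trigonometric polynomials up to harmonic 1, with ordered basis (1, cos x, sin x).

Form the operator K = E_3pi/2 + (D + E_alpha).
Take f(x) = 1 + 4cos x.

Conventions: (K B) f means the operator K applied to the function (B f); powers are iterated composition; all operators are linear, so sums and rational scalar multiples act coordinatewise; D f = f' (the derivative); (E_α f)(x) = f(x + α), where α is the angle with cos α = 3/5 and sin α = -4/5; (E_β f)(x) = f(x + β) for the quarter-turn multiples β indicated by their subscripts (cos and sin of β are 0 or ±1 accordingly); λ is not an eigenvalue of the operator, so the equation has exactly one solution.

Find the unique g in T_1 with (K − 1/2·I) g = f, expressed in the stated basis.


the image equals g(x) = 2/3 + (8/13)cos x - (64/13)sin x

write g with unknown coordinates in the stated basis and equate coefficients in (K − 1/2·I) g = f
solving from the highest basis element down gives g = 2/3 + (8/13)cos x - (64/13)sin x
check: K g = 4/3 + (56/13)cos x - (32/13)sin x
so K g − 1/2·g = 1 + 4cos x = f ✓


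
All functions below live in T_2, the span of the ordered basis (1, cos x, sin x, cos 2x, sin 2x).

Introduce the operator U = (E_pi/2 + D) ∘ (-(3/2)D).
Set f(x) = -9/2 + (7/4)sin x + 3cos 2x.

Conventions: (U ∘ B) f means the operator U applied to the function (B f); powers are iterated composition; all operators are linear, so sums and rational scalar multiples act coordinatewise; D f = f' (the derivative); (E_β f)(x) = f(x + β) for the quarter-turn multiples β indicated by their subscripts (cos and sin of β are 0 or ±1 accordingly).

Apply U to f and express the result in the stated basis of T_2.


the image equals g(x) = (21/4)sin x + 18cos 2x - 9sin 2x

D f = (7/4)cos x - 6sin 2x
(-(3/2)D) f = -(21/8)cos x + 9sin 2x
E_pi/2 (-(3/2)D) f = (21/8)sin x - 9sin 2x
D (-(3/2)D) f = (21/8)sin x + 18cos 2x
(E_pi/2 + D) (-(3/2)D) f = (21/4)sin x + 18cos 2x - 9sin 2x


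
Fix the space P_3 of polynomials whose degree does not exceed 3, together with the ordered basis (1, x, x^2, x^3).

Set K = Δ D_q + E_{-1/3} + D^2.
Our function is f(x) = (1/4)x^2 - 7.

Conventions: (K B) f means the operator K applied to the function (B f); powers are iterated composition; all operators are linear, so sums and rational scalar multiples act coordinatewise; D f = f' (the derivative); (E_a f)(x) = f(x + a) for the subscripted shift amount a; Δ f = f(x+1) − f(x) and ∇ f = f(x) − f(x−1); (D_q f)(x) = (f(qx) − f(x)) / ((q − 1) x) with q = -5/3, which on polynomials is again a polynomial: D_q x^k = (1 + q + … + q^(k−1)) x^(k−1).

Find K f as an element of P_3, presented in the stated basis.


D_q f = -(1/6)x
Δ D_q f = -1/6
E_{-1/3} f = (1/4)x^2 - (1/6)x - 251/36
D f = (1/2)x
D D f = 1/2
(Δ D_q + E_{-1/3} + D^2) f = (1/4)x^2 - (1/6)x - 239/36

the result is g(x) = (1/4)x^2 - (1/6)x - 239/36


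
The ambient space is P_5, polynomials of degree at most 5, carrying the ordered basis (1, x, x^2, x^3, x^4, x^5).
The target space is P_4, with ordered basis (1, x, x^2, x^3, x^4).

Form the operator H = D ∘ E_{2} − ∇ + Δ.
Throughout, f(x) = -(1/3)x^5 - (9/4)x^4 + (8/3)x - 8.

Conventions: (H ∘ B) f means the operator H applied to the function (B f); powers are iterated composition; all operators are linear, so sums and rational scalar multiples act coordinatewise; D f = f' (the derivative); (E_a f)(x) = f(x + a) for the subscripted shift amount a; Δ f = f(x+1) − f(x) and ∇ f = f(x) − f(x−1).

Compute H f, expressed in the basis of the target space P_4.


E_{2} f = -(1/3)x^5 - (67/12)x^4 - (94/3)x^3 - (242/3)x^2 - 96x - 148/3
D E_{2} f = -(5/3)x^4 - (67/3)x^3 - 94x^2 - (484/3)x - 96
∇ f = -(5/3)x^4 - (17/3)x^3 + (61/6)x^2 - (22/3)x + 55/12
(-∇) f = (5/3)x^4 + (17/3)x^3 - (61/6)x^2 + (22/3)x - 55/12
Δ f = -(5/3)x^4 - (37/3)x^3 - (101/6)x^2 - (32/3)x + 1/12
(D ∘ E_{2} − ∇ + Δ) f = -(5/3)x^4 - 29x^3 - 121x^2 - (494/3)x - 201/2

the image equals g(x) = -(5/3)x^4 - 29x^3 - 121x^2 - (494/3)x - 201/2


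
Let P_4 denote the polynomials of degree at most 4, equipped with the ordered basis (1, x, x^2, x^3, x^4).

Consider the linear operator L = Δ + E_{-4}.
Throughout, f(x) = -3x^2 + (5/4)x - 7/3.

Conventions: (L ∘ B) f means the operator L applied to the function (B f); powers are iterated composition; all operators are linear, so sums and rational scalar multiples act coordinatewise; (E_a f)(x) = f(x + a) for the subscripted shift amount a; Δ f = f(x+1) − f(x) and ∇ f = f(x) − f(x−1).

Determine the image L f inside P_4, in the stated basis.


Δ f = -6x - 7/4
E_{-4} f = -3x^2 + (101/4)x - 166/3
(Δ + E_{-4}) f = -3x^2 + (77/4)x - 685/12

the image equals g(x) = -3x^2 + (77/4)x - 685/12


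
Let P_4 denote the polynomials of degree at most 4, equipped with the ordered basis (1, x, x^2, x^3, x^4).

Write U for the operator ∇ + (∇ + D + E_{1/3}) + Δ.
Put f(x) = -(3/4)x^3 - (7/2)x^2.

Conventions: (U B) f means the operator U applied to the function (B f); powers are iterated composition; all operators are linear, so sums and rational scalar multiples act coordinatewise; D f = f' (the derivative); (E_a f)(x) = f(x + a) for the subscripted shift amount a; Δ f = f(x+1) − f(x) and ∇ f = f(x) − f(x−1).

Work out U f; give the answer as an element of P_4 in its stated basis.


∇ f = -(9/4)x^2 - (19/4)x + 11/4
∇ f = -(9/4)x^2 - (19/4)x + 11/4
D f = -(9/4)x^2 - 7x
E_{1/3} f = -(3/4)x^3 - (17/4)x^2 - (31/12)x - 5/12
(∇ + D + E_{1/3}) f = -(3/4)x^3 - (35/4)x^2 - (43/3)x + 7/3
Δ f = -(9/4)x^2 - (37/4)x - 17/4
(∇ + (∇ + D + E_{1/3}) + Δ) f = -(3/4)x^3 - (53/4)x^2 - (85/3)x + 5/6

the image equals g(x) = -(3/4)x^3 - (53/4)x^2 - (85/3)x + 5/6


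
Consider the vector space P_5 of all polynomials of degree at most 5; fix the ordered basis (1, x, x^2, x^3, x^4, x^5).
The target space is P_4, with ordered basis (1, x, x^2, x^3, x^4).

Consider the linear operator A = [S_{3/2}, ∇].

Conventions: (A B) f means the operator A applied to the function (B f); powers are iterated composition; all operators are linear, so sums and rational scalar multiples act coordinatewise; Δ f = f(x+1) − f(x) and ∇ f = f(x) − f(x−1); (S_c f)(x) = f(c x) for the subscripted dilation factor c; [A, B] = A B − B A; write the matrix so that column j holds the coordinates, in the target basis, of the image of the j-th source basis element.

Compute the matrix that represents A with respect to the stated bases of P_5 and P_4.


the matrix is [[0, -1/2, 5/4, -19/8, 65/16, -211/32]; [0, 0, -3/2, 45/8, -57/4, 975/32]; [0, 0, 0, -27/8, 135/8, -855/16]; [0, 0, 0, 0, -27/4, 675/16]; [0, 0, 0, 0, 0, -405/32]] (rows listed top to bottom)

image of 1: 0
image of x: -1/2
image of x^2: -(3/2)x + 5/4
image of x^3: -(27/8)x^2 + (45/8)x - 19/8
image of x^4: -(27/4)x^3 + (135/8)x^2 - (57/4)x + 65/16
image of x^5: -(405/32)x^4 + (675/16)x^3 - (855/16)x^2 + (975/32)x - 211/32
each image's coordinates form column j of the matrix


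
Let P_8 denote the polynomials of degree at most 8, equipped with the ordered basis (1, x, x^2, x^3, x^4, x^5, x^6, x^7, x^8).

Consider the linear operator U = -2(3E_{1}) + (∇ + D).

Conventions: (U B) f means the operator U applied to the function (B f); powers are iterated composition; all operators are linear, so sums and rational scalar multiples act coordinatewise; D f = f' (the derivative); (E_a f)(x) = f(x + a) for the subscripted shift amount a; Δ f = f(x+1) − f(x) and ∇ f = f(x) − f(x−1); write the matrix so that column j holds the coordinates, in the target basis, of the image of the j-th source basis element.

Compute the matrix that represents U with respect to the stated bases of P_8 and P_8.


the matrix is [[-6, -4, -7, -5, -7, -5, -7, -5, -7]; [0, -6, -8, -21, -20, -35, -30, -49, -40]; [0, 0, -6, -12, -42, -50, -105, -105, -196]; [0, 0, 0, -6, -16, -70, -100, -245, -280]; [0, 0, 0, 0, -6, -20, -105, -175, -490]; [0, 0, 0, 0, 0, -6, -24, -147, -280]; [0, 0, 0, 0, 0, 0, -6, -28, -196]; [0, 0, 0, 0, 0, 0, 0, -6, -32]; [0, 0, 0, 0, 0, 0, 0, 0, -6]] (rows listed top to bottom)

image of 1: -6
image of x: -6x - 4
image of x^2: -6x^2 - 8x - 7
image of x^3: -6x^3 - 12x^2 - 21x - 5
image of x^4: -6x^4 - 16x^3 - 42x^2 - 20x - 7
image of x^5: -6x^5 - 20x^4 - 70x^3 - 50x^2 - 35x - 5
image of x^6: -6x^6 - 24x^5 - 105x^4 - 100x^3 - 105x^2 - 30x - 7
image of x^7: -6x^7 - 28x^6 - 147x^5 - 175x^4 - 245x^3 - 105x^2 - 49x - 5
image of x^8: -6x^8 - 32x^7 - 196x^6 - 280x^5 - 490x^4 - 280x^3 - 196x^2 - 40x - 7
each image's coordinates form column j of the matrix


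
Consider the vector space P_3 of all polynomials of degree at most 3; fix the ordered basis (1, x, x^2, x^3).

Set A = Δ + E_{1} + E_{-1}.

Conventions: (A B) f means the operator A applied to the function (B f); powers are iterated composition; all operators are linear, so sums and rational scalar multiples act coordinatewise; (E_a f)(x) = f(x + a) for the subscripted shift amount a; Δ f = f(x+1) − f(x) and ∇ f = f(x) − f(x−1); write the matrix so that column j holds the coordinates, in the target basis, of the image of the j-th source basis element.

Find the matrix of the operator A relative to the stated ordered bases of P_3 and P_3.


the matrix is [[2, 1, 3, 1]; [0, 2, 2, 9]; [0, 0, 2, 3]; [0, 0, 0, 2]] (rows listed top to bottom)

image of 1: 2
image of x: 2x + 1
image of x^2: 2x^2 + 2x + 3
image of x^3: 2x^3 + 3x^2 + 9x + 1
each image's coordinates form column j of the matrix


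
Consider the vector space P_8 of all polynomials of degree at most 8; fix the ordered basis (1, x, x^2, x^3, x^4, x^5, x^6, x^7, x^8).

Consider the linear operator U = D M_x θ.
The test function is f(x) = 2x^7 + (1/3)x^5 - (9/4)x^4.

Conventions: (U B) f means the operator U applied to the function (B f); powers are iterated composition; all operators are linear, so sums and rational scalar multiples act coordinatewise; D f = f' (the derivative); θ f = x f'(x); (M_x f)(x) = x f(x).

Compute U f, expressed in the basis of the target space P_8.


the image equals g(x) = 112x^7 + 10x^5 - 45x^4

θ f = 14x^7 + (5/3)x^5 - 9x^4
M_x θ f = 14x^8 + (5/3)x^6 - 9x^5
D (M_x θ) f = 112x^7 + 10x^5 - 45x^4


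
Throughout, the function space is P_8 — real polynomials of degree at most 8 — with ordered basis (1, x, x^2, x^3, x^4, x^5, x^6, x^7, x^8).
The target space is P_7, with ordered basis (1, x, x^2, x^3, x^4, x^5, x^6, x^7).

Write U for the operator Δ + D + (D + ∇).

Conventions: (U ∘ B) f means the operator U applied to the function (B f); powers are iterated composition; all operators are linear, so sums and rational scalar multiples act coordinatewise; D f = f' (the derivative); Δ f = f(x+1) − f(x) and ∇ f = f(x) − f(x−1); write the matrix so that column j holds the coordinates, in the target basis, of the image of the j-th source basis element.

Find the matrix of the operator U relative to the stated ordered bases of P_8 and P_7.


the matrix is [[0, 4, 0, 2, 0, 2, 0, 2, 0]; [0, 0, 8, 0, 8, 0, 12, 0, 16]; [0, 0, 0, 12, 0, 20, 0, 42, 0]; [0, 0, 0, 0, 16, 0, 40, 0, 112]; [0, 0, 0, 0, 0, 20, 0, 70, 0]; [0, 0, 0, 0, 0, 0, 24, 0, 112]; [0, 0, 0, 0, 0, 0, 0, 28, 0]; [0, 0, 0, 0, 0, 0, 0, 0, 32]] (rows listed top to bottom)

image of 1: 0
image of x: 4
image of x^2: 8x
image of x^3: 12x^2 + 2
image of x^4: 16x^3 + 8x
image of x^5: 20x^4 + 20x^2 + 2
image of x^6: 24x^5 + 40x^3 + 12x
image of x^7: 28x^6 + 70x^4 + 42x^2 + 2
image of x^8: 32x^7 + 112x^5 + 112x^3 + 16x
each image's coordinates form column j of the matrix


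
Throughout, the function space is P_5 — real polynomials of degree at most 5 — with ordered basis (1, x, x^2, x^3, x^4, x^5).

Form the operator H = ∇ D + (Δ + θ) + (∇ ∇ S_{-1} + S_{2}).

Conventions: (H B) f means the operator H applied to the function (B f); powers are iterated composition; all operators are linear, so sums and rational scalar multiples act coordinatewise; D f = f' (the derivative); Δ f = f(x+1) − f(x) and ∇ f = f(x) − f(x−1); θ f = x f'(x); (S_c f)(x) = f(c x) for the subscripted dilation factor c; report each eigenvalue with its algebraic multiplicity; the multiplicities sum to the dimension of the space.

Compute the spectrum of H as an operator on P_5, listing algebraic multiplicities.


image of 1: 1
image of x: 3x + 1
image of x^2: 6x^2 + 2x + 5
image of x^3: 11x^3 + 3x^2 + 3x + 4
image of x^4: 20x^4 + 4x^3 + 30x^2 - 32x + 19
image of x^5: 37x^5 + 5x^4 + 10x^3 + 40x^2 - 45x + 26
the matrix is upper triangular; its diagonal is (1, 3, 6, 11, 20, 37)
for a triangular matrix the eigenvalues are the diagonal entries, with algebraic multiplicity their repetition count

λ = 1 (multiplicity 1), λ = 3 (multiplicity 1), λ = 6 (multiplicity 1), λ = 11 (multiplicity 1), λ = 20 (multiplicity 1), λ = 37 (multiplicity 1)


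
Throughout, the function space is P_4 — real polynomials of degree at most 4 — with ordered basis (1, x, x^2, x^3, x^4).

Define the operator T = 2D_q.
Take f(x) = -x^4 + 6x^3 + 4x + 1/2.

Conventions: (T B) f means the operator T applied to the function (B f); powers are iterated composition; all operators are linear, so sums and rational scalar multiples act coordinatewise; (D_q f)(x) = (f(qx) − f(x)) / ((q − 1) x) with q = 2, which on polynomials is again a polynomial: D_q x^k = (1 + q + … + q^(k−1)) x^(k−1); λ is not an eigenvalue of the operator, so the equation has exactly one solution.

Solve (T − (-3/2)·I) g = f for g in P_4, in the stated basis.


the result is g(x) = -(2/3)x^4 + (52/3)x^3 - (1456/9)x^2 + (5848/9)x - 23383/27

write g with unknown coordinates in the stated basis and equate coefficients in (T − (-3/2)·I) g = f
solving from the highest basis element down gives g = -(2/3)x^4 + (52/3)x^3 - (1456/9)x^2 + (5848/9)x - 23383/27
check: T g = -20x^3 + (728/3)x^2 - (2912/3)x + 11696/9
so T g − (-3/2)·g = -x^4 + 6x^3 + 4x + 1/2 = f ✓


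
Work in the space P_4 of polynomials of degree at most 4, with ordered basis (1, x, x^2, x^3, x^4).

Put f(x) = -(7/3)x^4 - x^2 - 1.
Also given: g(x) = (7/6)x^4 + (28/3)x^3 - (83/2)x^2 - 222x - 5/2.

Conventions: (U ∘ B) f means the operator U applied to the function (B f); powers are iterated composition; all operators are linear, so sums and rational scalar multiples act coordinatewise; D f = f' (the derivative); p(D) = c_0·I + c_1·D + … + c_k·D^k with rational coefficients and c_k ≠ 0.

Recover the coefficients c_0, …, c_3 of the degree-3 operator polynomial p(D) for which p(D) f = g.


D^0 f = -(7/3)x^4 - x^2 - 1
D^1 f = -(28/3)x^3 - 2x
D^2 f = -28x^2 - 2
D^3 f = -56x
matching coefficients of g against c_0 f + c_1 Df + … from the top degree down determines the c_i
solution: c_0 = -1/2, c_1 = -1, c_2 = 3/2, c_3 = 4

p(D) = -(1/2)·I − D + (3/2)·D^2 + 4·D^3, i.e. c_0 = -1/2, c_1 = -1, c_2 = 3/2, c_3 = 4


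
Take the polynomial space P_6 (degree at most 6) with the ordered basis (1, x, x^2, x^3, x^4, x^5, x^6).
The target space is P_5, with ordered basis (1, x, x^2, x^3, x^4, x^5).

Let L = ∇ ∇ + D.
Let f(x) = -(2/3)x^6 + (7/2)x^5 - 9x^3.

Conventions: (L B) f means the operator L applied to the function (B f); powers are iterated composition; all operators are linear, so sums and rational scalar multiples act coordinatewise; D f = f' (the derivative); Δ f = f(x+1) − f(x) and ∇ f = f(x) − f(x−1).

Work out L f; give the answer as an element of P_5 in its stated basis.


∇ f = -4x^5 + (55/2)x^4 - (145/3)x^3 + 18x^2 + (11/2)x - 29/6
∇ ∇ f = -20x^4 + 150x^3 - 350x^2 + 311x - 277/3
D f = -4x^5 + (35/2)x^4 - 27x^2
(∇ ∇ + D) f = -4x^5 - (5/2)x^4 + 150x^3 - 377x^2 + 311x - 277/3

the image equals g(x) = -4x^5 - (5/2)x^4 + 150x^3 - 377x^2 + 311x - 277/3


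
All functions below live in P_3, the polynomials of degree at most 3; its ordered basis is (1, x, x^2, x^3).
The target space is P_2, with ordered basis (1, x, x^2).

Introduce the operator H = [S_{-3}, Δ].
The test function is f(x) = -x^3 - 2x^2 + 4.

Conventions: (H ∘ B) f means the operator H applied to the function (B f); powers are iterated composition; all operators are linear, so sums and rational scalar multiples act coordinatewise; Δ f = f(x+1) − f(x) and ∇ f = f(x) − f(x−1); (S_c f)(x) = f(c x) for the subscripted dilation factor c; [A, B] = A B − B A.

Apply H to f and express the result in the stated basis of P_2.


Δ f = -3x^2 - 7x - 3
S_{-3} Δ f = -27x^2 + 21x - 3
S_{-3} f = 27x^3 - 18x^2 + 4
Δ S_{-3} f = 81x^2 + 45x + 9
[S_{-3}, Δ] f = -108x^2 - 24x - 12

the result is g(x) = -108x^2 - 24x - 12


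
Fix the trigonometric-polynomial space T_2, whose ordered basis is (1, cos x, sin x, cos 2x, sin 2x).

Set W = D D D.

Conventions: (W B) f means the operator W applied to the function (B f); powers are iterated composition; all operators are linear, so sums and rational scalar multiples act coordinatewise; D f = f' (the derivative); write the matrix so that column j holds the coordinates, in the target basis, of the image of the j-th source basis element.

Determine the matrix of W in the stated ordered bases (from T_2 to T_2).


image of 1: 0
image of cos x: sin x
image of sin x: -cos x
image of cos 2x: 8sin 2x
image of sin 2x: -8cos 2x
each image's coordinates form column j of the matrix

the matrix is [[0, 0, 0, 0, 0]; [0, 0, -1, 0, 0]; [0, 1, 0, 0, 0]; [0, 0, 0, 0, -8]; [0, 0, 0, 8, 0]] (rows listed top to bottom)


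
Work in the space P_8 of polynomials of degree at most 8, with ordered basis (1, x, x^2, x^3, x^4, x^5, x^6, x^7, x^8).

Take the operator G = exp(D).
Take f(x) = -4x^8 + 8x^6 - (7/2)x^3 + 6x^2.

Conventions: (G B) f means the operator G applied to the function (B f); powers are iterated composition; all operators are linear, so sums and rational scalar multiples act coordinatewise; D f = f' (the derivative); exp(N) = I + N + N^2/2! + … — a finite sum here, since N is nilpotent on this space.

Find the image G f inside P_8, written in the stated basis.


the image equals g(x) = -4x^8 - 32x^7 - 104x^6 - 176x^5 - 160x^4 - (135/2)x^3 + (7/2)x^2 + (35/2)x + 13/2

order-1 term: -32x^7 + 48x^5 - (21/2)x^2 + 12x
order-2 term: -112x^6 + 120x^4 - (21/2)x + 6
order-3 term: -224x^5 + 160x^3 - 7/2
order-4 term: -280x^4 + 120x^2
order-5 term: -224x^3 + 48x
order-6 term: -112x^2 + 8
order-7 term: -32x
order-8 term: -4
the series for exp(D) f terminates at order 8
exp(D) f = -4x^8 - 32x^7 - 104x^6 - 176x^5 - 160x^4 - (135/2)x^3 + (7/2)x^2 + (35/2)x + 13/2


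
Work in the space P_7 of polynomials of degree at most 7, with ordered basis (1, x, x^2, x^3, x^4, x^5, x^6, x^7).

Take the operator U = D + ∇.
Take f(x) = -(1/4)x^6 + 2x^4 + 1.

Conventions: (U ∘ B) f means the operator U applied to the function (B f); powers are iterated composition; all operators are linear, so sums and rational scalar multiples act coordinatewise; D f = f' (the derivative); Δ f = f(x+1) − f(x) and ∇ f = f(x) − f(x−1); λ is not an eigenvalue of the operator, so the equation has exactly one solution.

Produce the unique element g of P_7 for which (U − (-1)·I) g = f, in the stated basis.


the result is g(x) = -(1/4)x^6 + 3x^5 - (127/4)x^4 + 289x^3 - (7833/4)x^2 + (17687/2)x - 79873/4

write g with unknown coordinates in the stated basis and equate coefficients in (U − (-1)·I) g = f
solving from the highest basis element down gives g = -(1/4)x^6 + 3x^5 - (127/4)x^4 + 289x^3 - (7833/4)x^2 + (17687/2)x - 79873/4
check: U g = -3x^5 + (135/4)x^4 - 289x^3 + (7833/4)x^2 - (17687/2)x + 79877/4
so U g − (-1)·g = -(1/4)x^6 + 2x^4 + 1 = f ✓


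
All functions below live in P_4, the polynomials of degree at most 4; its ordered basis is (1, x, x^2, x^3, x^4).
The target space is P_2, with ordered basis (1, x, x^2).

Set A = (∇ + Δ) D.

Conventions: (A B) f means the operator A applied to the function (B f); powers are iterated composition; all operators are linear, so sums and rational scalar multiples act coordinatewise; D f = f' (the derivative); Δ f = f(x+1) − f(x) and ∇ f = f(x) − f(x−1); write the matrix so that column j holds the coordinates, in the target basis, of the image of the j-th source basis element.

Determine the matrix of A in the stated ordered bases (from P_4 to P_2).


the matrix is [[0, 0, 4, 0, 8]; [0, 0, 0, 12, 0]; [0, 0, 0, 0, 24]] (rows listed top to bottom)

image of 1: 0
image of x: 0
image of x^2: 4
image of x^3: 12x
image of x^4: 24x^2 + 8
each image's coordinates form column j of the matrix


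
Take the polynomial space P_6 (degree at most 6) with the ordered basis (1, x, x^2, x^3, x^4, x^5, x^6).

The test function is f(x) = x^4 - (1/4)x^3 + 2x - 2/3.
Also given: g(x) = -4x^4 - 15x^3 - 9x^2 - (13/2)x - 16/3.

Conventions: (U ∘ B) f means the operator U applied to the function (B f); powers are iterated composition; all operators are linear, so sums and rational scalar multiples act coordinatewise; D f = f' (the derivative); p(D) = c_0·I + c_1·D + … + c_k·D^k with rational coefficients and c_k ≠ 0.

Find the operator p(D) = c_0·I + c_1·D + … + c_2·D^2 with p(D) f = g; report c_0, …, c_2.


D^0 f = x^4 - (1/4)x^3 + 2x - 2/3
D^1 f = 4x^3 - (3/4)x^2 + 2
D^2 f = 12x^2 - (3/2)x
matching coefficients of g against c_0 f + c_1 Df + … from the top degree down determines the c_i
solution: c_0 = -4, c_1 = -4, c_2 = -1

p(D) = -4·I − 4·D − D^2, i.e. c_0 = -4, c_1 = -4, c_2 = -1


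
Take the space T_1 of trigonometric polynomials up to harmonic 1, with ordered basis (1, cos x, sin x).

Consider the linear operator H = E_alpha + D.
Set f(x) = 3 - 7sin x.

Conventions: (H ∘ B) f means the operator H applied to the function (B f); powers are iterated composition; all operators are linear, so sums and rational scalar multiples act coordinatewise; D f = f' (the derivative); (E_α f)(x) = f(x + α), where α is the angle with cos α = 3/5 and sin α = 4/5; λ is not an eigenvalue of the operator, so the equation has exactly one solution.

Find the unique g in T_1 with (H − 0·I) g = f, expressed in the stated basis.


the result is g(x) = 3 + (7/2)cos x - (7/6)sin x

write g with unknown coordinates in the stated basis and equate coefficients in (H − 0·I) g = f
solving from the highest basis element down gives g = 3 + (7/2)cos x - (7/6)sin x
check: H g = 3 - 7sin x
so H g − 0·g = 3 - 7sin x = f ✓


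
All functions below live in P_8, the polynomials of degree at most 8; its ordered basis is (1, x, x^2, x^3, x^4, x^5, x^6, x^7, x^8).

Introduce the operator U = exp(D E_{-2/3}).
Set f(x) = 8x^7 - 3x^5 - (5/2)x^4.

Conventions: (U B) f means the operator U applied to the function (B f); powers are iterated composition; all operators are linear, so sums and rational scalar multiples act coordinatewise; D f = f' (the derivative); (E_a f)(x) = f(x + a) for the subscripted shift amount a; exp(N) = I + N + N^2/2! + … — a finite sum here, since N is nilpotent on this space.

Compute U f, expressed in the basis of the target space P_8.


order-1 term: 56x^6 - 224x^5 + (1075/3)x^4 - (8150/27)x^3 + (3940/27)x^2 - (3224/81)x + 3584/729
order-2 term: 168x^5 - 1120x^4 + (8870/3)x^3 - (34895/9)x^2 + (68440/27)x - 53744/81
order-3 term: 280x^4 - 2240x^3 + 6690x^2 - 8850x + 4380
order-4 term: 280x^3 - 2240x^2 + (17875/3)x - 284695/54
order-5 term: 168x^2 - 1120x + 5591/3
order-6 term: 56x - 224
order-7 term: 8
the series for exp(D E_{-2/3}) f terminates at order 7
exp(D E_{-2/3}) f = 8x^7 + 56x^6 - 59x^5 - (2905/6)x^4 + (18760/27)x^3 + (23941/27)x^2 - (118313/81)x + 141349/1458

g(x) = 8x^7 + 56x^6 - 59x^5 - (2905/6)x^4 + (18760/27)x^3 + (23941/27)x^2 - (118313/81)x + 141349/1458


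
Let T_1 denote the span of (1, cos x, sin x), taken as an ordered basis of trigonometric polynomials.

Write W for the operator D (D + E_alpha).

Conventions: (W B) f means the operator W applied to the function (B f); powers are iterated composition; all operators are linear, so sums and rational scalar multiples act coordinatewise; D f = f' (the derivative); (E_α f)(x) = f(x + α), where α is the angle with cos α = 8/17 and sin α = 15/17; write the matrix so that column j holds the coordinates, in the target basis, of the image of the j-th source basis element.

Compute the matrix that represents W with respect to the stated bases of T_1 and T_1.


the matrix is [[0, 0, 0]; [0, -32/17, 8/17]; [0, -8/17, -32/17]] (rows listed top to bottom)

image of 1: 0
image of cos x: -(32/17)cos x - (8/17)sin x
image of sin x: (8/17)cos x - (32/17)sin x
each image's coordinates form column j of the matrix


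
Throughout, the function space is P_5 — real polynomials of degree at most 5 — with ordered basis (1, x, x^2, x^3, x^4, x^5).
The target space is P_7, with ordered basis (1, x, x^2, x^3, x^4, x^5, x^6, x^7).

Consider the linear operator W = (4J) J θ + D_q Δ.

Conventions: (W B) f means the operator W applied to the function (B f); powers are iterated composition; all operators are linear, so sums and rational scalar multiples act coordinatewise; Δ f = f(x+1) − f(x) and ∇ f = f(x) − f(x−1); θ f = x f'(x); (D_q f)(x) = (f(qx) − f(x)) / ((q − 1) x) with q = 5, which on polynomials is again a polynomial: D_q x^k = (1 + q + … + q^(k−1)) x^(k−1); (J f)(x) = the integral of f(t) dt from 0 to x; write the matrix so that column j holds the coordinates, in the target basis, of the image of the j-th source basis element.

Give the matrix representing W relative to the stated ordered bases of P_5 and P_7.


the matrix is [[0, 0, 2, 3, 4, 5]; [0, 0, 0, 18, 36, 60]; [0, 0, 0, 0, 124, 310]; [0, 2/3, 0, 0, 0, 780]; [0, 0, 2/3, 0, 0, 0]; [0, 0, 0, 3/5, 0, 0]; [0, 0, 0, 0, 8/15, 0]; [0, 0, 0, 0, 0, 10/21]] (rows listed top to bottom)

image of 1: 0
image of x: (2/3)x^3
image of x^2: (2/3)x^4 + 2
image of x^3: (3/5)x^5 + 18x + 3
image of x^4: (8/15)x^6 + 124x^2 + 36x + 4
image of x^5: (10/21)x^7 + 780x^3 + 310x^2 + 60x + 5
each image's coordinates form column j of the matrix


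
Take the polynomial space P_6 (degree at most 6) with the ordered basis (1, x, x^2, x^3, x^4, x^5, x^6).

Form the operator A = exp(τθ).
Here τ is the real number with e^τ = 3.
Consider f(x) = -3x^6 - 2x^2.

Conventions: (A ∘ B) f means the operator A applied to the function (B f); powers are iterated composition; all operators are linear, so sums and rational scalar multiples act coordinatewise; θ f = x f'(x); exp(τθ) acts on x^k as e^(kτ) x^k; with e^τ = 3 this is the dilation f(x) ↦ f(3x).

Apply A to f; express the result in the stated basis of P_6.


the image equals g(x) = -2187x^6 - 18x^2

exp(τθ) x^k = e^(kτ) x^k; with e^τ = 3 this sends x^k to 3^k x^k
x^2 ↦ 9 x^2
x^6 ↦ 729 x^6
applying this coordinatewise to f: exp(τθ) f = -2187x^6 - 18x^2


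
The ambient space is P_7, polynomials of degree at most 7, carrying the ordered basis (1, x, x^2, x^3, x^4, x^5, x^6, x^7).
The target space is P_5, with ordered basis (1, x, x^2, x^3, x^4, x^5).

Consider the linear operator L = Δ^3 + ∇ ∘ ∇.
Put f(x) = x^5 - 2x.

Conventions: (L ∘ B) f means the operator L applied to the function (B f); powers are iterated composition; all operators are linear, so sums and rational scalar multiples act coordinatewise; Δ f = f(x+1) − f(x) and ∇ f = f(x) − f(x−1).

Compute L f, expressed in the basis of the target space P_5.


the result is g(x) = 20x^3 + 250x + 120

Δ f = 5x^4 + 10x^3 + 10x^2 + 5x - 1
Δ Δ f = 20x^3 + 60x^2 + 70x + 30
Δ Δ Δ f = 60x^2 + 180x + 150
∇ f = 5x^4 - 10x^3 + 10x^2 - 5x - 1
∇ ∇ f = 20x^3 - 60x^2 + 70x - 30
(Δ^3 + ∇ ∘ ∇) f = 20x^3 + 250x + 120


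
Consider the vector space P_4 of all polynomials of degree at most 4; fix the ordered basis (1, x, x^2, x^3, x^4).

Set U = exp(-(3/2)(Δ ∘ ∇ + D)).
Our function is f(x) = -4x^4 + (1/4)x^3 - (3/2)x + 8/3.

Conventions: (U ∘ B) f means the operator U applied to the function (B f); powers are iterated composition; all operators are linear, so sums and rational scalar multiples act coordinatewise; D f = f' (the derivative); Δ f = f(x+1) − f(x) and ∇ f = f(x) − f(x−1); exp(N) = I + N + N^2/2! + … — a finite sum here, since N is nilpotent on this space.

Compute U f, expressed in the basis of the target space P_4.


the image equals g(x) = -4x^4 + (97/4)x^3 + (135/8)x^2 - (2625/16)x + 5107/96

order-1 term: 24x^3 + (567/8)x^2 - (9/4)x + 57/4
order-2 term: -54x^2 - (3429/16)x - 837/8
order-3 term: 54x + 5157/32
order-4 term: -81/4
the series for exp(-(3/2)(Δ ∘ ∇ + D)) f terminates at order 4
exp(-(3/2)(Δ ∘ ∇ + D)) f = -4x^4 + (97/4)x^3 + (135/8)x^2 - (2625/16)x + 5107/96


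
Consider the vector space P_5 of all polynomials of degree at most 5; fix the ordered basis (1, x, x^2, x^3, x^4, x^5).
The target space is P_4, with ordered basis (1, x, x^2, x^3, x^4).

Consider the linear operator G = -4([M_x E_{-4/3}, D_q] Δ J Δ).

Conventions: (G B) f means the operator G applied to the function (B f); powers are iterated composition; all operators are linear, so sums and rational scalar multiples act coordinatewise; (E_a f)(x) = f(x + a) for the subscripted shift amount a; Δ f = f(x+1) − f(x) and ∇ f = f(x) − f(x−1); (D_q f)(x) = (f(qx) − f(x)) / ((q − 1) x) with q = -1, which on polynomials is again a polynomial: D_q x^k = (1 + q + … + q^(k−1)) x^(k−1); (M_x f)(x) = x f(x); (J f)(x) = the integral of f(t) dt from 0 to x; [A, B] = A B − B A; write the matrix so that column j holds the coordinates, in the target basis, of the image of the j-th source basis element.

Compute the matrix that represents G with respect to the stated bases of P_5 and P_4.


the matrix is [[0, 4, -8/3, 10/3, -88/27, 308/81]; [0, 0, -8, -24, -760/9, -2360/9]; [0, 0, 0, 12, 80/3, 740/3]; [0, 0, 0, 0, -16, -80]; [0, 0, 0, 0, 0, 20]] (rows listed top to bottom)

image of 1: 0
image of x: 4
image of x^2: -8x - 8/3
image of x^3: 12x^2 - 24x + 10/3
image of x^4: -16x^3 + (80/3)x^2 - (760/9)x - 88/27
image of x^5: 20x^4 - 80x^3 + (740/3)x^2 - (2360/9)x + 308/81
each image's coordinates form column j of the matrix


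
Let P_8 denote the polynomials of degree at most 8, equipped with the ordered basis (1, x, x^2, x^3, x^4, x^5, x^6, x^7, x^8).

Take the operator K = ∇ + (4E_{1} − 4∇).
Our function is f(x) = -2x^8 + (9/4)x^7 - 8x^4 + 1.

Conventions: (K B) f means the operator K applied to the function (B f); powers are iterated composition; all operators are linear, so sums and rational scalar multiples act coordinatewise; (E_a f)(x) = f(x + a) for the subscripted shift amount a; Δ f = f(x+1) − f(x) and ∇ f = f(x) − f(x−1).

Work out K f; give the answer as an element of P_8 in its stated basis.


the result is g(x) = -8x^8 - 7x^7 - (1505/4)x^6 + (875/4)x^5 - (3733/4)x^4 + (1629/4)x^3 - (2723/4)x^2 + (249/4)x - 255/4

∇ f = -16x^7 + (287/4)x^6 - (637/4)x^5 + (875/4)x^4 - (891/4)x^3 + (605/4)x^2 - (255/4)x + 49/4
E_{1} f = -2x^8 - (55/4)x^7 - (161/4)x^6 - (259/4)x^5 - (277/4)x^4 - (261/4)x^3 - (227/4)x^2 - (129/4)x - 27/4
(4E_{1}) f = -8x^8 - 55x^7 - 161x^6 - 259x^5 - 277x^4 - 261x^3 - 227x^2 - 129x - 27
∇ f = -16x^7 + (287/4)x^6 - (637/4)x^5 + (875/4)x^4 - (891/4)x^3 + (605/4)x^2 - (255/4)x + 49/4
(-4∇) f = 64x^7 - 287x^6 + 637x^5 - 875x^4 + 891x^3 - 605x^2 + 255x - 49
(4E_{1} − 4∇) f = -8x^8 + 9x^7 - 448x^6 + 378x^5 - 1152x^4 + 630x^3 - 832x^2 + 126x - 76
(∇ + (4E_{1} − 4∇)) f = -8x^8 - 7x^7 - (1505/4)x^6 + (875/4)x^5 - (3733/4)x^4 + (1629/4)x^3 - (2723/4)x^2 + (249/4)x - 255/4


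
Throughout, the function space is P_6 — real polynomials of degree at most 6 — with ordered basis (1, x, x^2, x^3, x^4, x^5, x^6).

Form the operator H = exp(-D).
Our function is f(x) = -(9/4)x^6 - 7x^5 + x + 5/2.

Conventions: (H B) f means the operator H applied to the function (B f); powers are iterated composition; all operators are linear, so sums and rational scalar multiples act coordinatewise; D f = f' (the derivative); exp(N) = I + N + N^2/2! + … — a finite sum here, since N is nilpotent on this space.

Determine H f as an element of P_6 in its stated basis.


the image equals g(x) = -(9/4)x^6 + (13/2)x^5 + (5/4)x^4 - 25x^3 + (145/4)x^2 - (41/2)x + 25/4

order-1 term: (27/2)x^5 + 35x^4 - 1
order-2 term: -(135/4)x^4 - 70x^3
order-3 term: 45x^3 + 70x^2
order-4 term: -(135/4)x^2 - 35x
order-5 term: (27/2)x + 7
order-6 term: -9/4
the series for exp(-D) f terminates at order 6
exp(-D) f = -(9/4)x^6 + (13/2)x^5 + (5/4)x^4 - 25x^3 + (145/4)x^2 - (41/2)x + 25/4


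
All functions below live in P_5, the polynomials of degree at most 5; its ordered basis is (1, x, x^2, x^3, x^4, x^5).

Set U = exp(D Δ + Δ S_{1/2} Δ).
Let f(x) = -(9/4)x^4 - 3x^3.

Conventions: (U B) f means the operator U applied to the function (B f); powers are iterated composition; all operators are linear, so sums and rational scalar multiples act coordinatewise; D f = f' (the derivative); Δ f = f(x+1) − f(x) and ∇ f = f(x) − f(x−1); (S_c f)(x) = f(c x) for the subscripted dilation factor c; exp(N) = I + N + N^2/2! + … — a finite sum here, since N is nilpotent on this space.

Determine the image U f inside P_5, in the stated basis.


the image equals g(x) = -(9/4)x^4 - 3x^3 - (243/8)x^2 - (477/8)x - 1269/16

order-1 term: -(243/8)x^2 - (477/8)x - 135/4
order-2 term: -729/16
the series for exp(D Δ + Δ S_{1/2} Δ) f terminates at order 2
exp(D Δ + Δ S_{1/2} Δ) f = -(9/4)x^4 - 3x^3 - (243/8)x^2 - (477/8)x - 1269/16


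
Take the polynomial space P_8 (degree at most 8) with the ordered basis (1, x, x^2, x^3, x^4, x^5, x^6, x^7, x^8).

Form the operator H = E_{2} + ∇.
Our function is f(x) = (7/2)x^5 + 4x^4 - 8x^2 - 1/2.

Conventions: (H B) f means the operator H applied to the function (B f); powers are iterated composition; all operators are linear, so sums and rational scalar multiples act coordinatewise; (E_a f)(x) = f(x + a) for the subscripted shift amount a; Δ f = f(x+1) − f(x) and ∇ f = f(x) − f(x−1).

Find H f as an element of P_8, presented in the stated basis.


the result is g(x) = (7/2)x^5 + (113/2)x^4 + 153x^3 + 379x^2 + (717/2)x + 151

E_{2} f = (7/2)x^5 + 39x^4 + 172x^3 + 368x^2 + 376x + 287/2
∇ f = (35/2)x^4 - 19x^3 + 11x^2 - (35/2)x + 15/2
(E_{2} + ∇) f = (7/2)x^5 + (113/2)x^4 + 153x^3 + 379x^2 + (717/2)x + 151


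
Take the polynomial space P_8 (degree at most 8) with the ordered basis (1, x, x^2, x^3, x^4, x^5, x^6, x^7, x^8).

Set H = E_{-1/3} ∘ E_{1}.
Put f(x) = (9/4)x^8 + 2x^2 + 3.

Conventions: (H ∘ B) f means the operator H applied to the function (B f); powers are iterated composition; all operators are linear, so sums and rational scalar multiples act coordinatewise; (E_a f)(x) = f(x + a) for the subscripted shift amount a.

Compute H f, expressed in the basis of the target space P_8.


E_{1} f = (9/4)x^8 + 18x^7 + 63x^6 + 126x^5 + (315/2)x^4 + 126x^3 + 65x^2 + 22x + 29/4
E_{-1/3} E_{1} f = (9/4)x^8 + 12x^7 + 28x^6 + (112/3)x^5 + (280/9)x^4 + (448/27)x^3 + (610/81)x^2 + (904/243)x + 2899/729

the result is g(x) = (9/4)x^8 + 12x^7 + 28x^6 + (112/3)x^5 + (280/9)x^4 + (448/27)x^3 + (610/81)x^2 + (904/243)x + 2899/729


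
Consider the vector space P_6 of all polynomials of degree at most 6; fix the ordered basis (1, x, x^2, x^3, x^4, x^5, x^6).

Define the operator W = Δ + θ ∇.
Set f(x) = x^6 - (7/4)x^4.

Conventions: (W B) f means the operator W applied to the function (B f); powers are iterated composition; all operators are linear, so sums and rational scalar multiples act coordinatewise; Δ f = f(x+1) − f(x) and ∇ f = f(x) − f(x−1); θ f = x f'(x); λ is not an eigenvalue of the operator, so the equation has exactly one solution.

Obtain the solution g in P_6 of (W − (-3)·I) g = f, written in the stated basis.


write g with unknown coordinates in the stated basis and equate coefficients in (W − (-3)·I) g = f
solving from the highest basis element down gives g = (1/3)x^6 - 4x^5 + (151/4)x^4 - (2132/9)x^3 + (4967/6)x^2 - (10852/9)x + 2323/12
check: W g = 12x^5 - 115x^4 + (2132/3)x^3 - (4967/2)x^2 + (10852/3)x - 2323/4
so W g − (-3)·g = x^6 - (7/4)x^4 = f ✓

the result is g(x) = (1/3)x^6 - 4x^5 + (151/4)x^4 - (2132/9)x^3 + (4967/6)x^2 - (10852/9)x + 2323/12


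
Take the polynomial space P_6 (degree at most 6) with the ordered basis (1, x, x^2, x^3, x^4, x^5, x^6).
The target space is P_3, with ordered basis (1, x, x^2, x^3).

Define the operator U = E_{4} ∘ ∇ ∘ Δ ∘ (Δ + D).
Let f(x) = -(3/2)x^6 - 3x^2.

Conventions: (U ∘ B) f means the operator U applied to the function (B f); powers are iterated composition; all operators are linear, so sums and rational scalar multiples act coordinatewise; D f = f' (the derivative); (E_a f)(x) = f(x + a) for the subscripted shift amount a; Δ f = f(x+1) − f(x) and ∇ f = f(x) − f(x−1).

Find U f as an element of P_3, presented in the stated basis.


Δ f = -9x^5 - (45/2)x^4 - 30x^3 - (45/2)x^2 - 15x - 9/2
D f = -9x^5 - 6x
(Δ + D) f = -18x^5 - (45/2)x^4 - 30x^3 - (45/2)x^2 - 21x - 9/2
Δ (Δ + D) f = -90x^4 - 270x^3 - 405x^2 - 315x - 114
∇ Δ (Δ + D) f = -360x^3 - 270x^2 - 360x - 90
E_{4} ∇ Δ (Δ + D) f = -360x^3 - 4590x^2 - 19800x - 28890

the image equals g(x) = -360x^3 - 4590x^2 - 19800x - 28890


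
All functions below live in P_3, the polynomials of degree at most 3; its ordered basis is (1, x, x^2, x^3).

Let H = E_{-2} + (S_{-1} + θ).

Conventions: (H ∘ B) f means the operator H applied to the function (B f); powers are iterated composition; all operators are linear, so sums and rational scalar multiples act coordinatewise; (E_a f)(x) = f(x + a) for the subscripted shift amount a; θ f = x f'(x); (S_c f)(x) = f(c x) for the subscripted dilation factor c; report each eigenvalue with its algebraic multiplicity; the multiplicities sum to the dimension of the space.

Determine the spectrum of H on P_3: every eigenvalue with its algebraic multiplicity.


λ = 1 (multiplicity 1), λ = 2 (multiplicity 1), λ = 3 (multiplicity 1), λ = 4 (multiplicity 1)

image of 1: 2
image of x: x - 2
image of x^2: 4x^2 - 4x + 4
image of x^3: 3x^3 - 6x^2 + 12x - 8
the matrix is upper triangular; its diagonal is (2, 1, 4, 3)
for a triangular matrix the eigenvalues are the diagonal entries, with algebraic multiplicity their repetition count
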